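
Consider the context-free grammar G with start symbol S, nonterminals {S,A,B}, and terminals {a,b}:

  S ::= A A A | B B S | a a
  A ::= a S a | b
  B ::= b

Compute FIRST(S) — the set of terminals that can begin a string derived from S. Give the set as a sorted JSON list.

Compute FIRST by fixpoint:
iter 1:
  A via A→a S a: +{a}
  A via A→b: +{b}
  B via B→b: +{b}
  S via S→A A A: +{a,b}
  S: {a,b}  A: {a,b}  B: {b}
iter 2: — fixpoint
  S: {a,b}  A: {a,b}  B: {b}

FIRST(S) = ["a", "b"]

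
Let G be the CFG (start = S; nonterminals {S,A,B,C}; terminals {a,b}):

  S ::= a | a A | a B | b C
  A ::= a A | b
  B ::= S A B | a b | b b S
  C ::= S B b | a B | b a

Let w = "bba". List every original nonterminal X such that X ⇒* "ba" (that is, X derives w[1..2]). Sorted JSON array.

Convert to CNF:
  S -> T0 A | T0 B | T1 C | a
  A -> T0 A | b
  B -> S X2 | T0 T1 | T1 X3
  C -> S X4 | T0 B | T1 T0
  T0 -> a
  T1 -> b
  X2 -> A B
  X3 -> T1 S
  X4 -> B T1

CYK table (by increasing span) (cells [i..j] with 1 ≤ i ≤ j ≤ 2 only):
  cell(1,1) b: {A,T1}  orig:{A}
  cell(2,2) a: {S,T0}  orig:{S}
  cell(1,2) ba: {C,X3}  orig:{C}

Original NTs in T[1,2] deriving "ba": ["C"]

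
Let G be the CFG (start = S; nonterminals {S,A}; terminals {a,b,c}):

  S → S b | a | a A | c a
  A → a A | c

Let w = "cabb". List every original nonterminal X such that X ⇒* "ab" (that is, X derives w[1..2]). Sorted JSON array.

CNF form of G:
  S -> S T1 | T0 A | T2 T0 | a
  A -> T0 A | c
  T0 -> a
  T1 -> b
  T2 -> c

CYK table (by increasing span) (cells [i..j] with 1 ≤ i ≤ j ≤ 2 only):
  T[1,1] 'a' = {S,T0}  orig:{S}
  T[2,2] 'b' = {T1}  orig:{}
  T[1,2] 'ab' = {S}

Original NTs in T[1,2] deriving "ab": ["S"]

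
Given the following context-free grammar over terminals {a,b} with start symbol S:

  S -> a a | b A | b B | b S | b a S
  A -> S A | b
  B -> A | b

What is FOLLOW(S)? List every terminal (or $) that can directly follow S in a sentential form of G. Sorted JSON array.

Compute FIRST by fixpoint:
pass 1:
  A via A→b: +{b}
  B via B→A: +{b}
  S via S→a a: +{a}
  S via S→b A: +{b}
  S: {a,b}  A: {b}  B: {b}
pass 2:
  A via A→S A: +{a}
  B via B→A: +{a}
  S: {a,b}  A: {a,b}  B: {a,b}
pass 3: (stable)
  S: {a,b}  A: {a,b}  B: {a,b}

FOLLOW iteration:
seed FOLLOW(S) with $
round 1:
  A→S A: FOLLOW(S) ⊇ FIRST(A) = {a,b}; new: +{a,b}
  S→b A: FOLLOW(A) ⊇ FOLLOW(S) ⊇ {$,a,b}; new: +{$,a,b}
  S→b B: FOLLOW(B) ⊇ FOLLOW(S) ⊇ {$,a,b}; new: +{$,a,b}
  S: {$,a,b}  A: {$,a,b}  B: {$,a,b}
round 2: — fixpoint
  S: {$,a,b}  A: {$,a,b}  B: {$,a,b}

FOLLOW(S) = ["$", "a", "b"]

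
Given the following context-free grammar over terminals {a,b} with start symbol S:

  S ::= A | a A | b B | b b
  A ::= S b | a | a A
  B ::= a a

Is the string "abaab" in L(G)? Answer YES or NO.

CNF form of G:
  S -> S T0 | T0 B | T0 T0 | T1 A | a
  A -> S T0 | T1 A | a
  B -> T1 T1
  T0 -> b
  T1 -> a

Fill CYK table bottom-up:
  cell(0,0) a: {A,S,T1}  orig:{A,S}
  cell(1,1) b: {T0}  orig:{}
  cell(2,2) a: {A,S,T1}  orig:{A,S}
  cell(3,3) a: {A,S,T1}  orig:{A,S}
  cell(4,4) b: {T0}  orig:{}
  cell(0,1) ab: {A,S}
  cell(1,2) ba: ∅
  cell(2,3) aa: {A,B,S}
  cell(3,4) ab: {A,S}
  cell(0,2) aba: ∅
  cell(1,3) baa: {S}
  cell(2,4) aab: {A,S}
  cell(0,3) abaa: ∅
  cell(1,4) baab: {A,S}
  cell(0,4) abaab: {A,S}

S ∈ T[0,4] ⇒ YES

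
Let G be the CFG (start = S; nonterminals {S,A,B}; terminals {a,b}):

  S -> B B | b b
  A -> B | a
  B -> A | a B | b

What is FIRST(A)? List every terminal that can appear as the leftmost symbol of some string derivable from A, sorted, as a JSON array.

FIRST sets, iterate to fixpoint:
[1]
  A via A→a: +{a}
  B via B→A: +{a}
  B via B→b: +{b}
  S via S→B B: +{a,b}
  S: {a,b}  A: {a}  B: {a,b}
[2]
  A via A→B: +{b}
  S: {a,b}  A: {a,b}  B: {a,b}
[3] done
  S: {a,b}  A: {a,b}  B: {a,b}

FIRST(A) = ["a", "b"]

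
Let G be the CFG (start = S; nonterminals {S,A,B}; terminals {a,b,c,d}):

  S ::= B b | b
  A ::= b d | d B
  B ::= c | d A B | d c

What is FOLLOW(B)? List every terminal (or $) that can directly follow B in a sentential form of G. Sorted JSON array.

FIRST iteration:
iter 1:
  A via A→b d: +{b}
  A via A→d B: +{d}
  B via B→c: +{c}
  B via B→d A B: +{d}
  S via S→B b: +{c,d}
  S via S→b: +{b}
  FIRST[S]={b,c,d}  FIRST[A]={b,d}  FIRST[B]={c,d}
iter 2: (stable)
  FIRST[S]={b,c,d}  FIRST[A]={b,d}  FIRST[B]={c,d}

FOLLOW iteration:
seed FOLLOW(S) with $
pass 1:
  B→d A B: FOLLOW(A) ⊇ FIRST(B) = {c,d}; new: +{c,d}
  S→B b: FOLLOW(B) ⊇ FIRST(b) = {b}; new: +{b}
  FOLLOW[S]={$}  FOLLOW[A]={c,d}  FOLLOW[B]={b}
pass 2:
  A→d B: FOLLOW(B) ⊇ FOLLOW(A) ⊇ {c,d}; new: +{c,d}
  FOLLOW[S]={$}  FOLLOW[A]={c,d}  FOLLOW[B]={b,c,d}
pass 3: (no change)
  FOLLOW[S]={$}  FOLLOW[A]={c,d}  FOLLOW[B]={b,c,d}

FOLLOW(B) = ["b", "c", "d"]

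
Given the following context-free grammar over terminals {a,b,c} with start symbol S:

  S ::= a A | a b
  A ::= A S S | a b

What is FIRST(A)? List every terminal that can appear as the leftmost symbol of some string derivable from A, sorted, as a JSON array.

FIRST sets, iterate to fixpoint:
[1]
  A via A→a b: +{a}
  S via S→a A: +{a}
  S: {a}  A: {a}
[2] done
  S: {a}  A: {a}

FIRST(A) = ["a"]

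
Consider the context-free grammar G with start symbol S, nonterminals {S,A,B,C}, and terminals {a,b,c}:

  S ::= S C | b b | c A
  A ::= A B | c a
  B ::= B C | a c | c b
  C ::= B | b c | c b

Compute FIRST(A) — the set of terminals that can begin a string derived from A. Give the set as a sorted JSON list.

FIRST iteration:
iter 1:
  A via A→c a: +{c}
  B via B→a c: +{a}
  B via B→c b: +{c}
  C via C→B: +{a,c}
  C via C→b c: +{b}
  S via S→b b: +{b}
  S via S→c A: +{c}
  FIRST(S)={b,c}  FIRST(A)={c}  FIRST(B)={a,c}  FIRST(C)={a,b,c}
iter 2: (stable)
  FIRST(S)={b,c}  FIRST(A)={c}  FIRST(B)={a,c}  FIRST(C)={a,b,c}

FIRST(A) = ["c"]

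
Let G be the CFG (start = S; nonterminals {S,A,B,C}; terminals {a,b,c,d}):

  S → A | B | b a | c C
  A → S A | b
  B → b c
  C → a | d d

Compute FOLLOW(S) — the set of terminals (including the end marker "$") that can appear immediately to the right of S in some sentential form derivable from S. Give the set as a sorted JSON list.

Compute FIRST by fixpoint:
[1]
  A via A→b: +{b}
  B via B→b c: +{b}
  C via C→a: +{a}
  C via C→d d: +{d}
  S via S→A: +{b}
  S via S→c C: +{c}
  S: {b,c}  A: {b}  B: {b}  C: {a,d}
[2]
  A via A→S A: +{c}
  S: {b,c}  A: {b,c}  B: {b}  C: {a,d}
[3] done
  S: {b,c}  A: {b,c}  B: {b}  C: {a,d}

FOLLOW iteration:
initialize: $ ∈ FOLLOW(S)
pass 1:
  A→S A: FOLLOW(S) ⊇ FIRST(A) = {b,c}; new: +{b,c}
  S→A: FOLLOW(A) ⊇ FOLLOW(S) ⊇ {$,b,c}; new: +{$,b,c}
  S→B: FOLLOW(B) ⊇ FOLLOW(S) ⊇ {$,b,c}; new: +{$,b,c}
  S→c C: FOLLOW(C) ⊇ FOLLOW(S) ⊇ {$,b,c}; new: +{$,b,c}
  FOLLOW(S)={$,b,c}  FOLLOW(A)={$,b,c}  FOLLOW(B)={$,b,c}  FOLLOW(C)={$,b,c}
pass 2: (no change)
  FOLLOW(S)={$,b,c}  FOLLOW(A)={$,b,c}  FOLLOW(B)={$,b,c}  FOLLOW(C)={$,b,c}

FOLLOW(S) = ["$", "b", "c"]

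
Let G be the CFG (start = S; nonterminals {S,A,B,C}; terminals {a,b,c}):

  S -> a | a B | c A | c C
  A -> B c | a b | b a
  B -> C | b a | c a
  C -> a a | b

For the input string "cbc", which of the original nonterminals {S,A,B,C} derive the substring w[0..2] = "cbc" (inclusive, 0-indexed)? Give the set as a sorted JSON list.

Convert to CNF:
  S -> T0 A | T0 C | T1 B | a
  A -> B T0 | T1 T2 | T2 T1
  B -> T0 T1 | T1 T1 | T2 T1 | b
  C -> T1 T1 | b
  T0 -> c
  T1 -> a
  T2 -> b

CYK table (by increasing span) (cells [i..j] with 0 ≤ i ≤ j ≤ 2 only):
  cell(0,0) c: {T0}  orig:{}
  cell(1,1) b: {B,C,T2}  orig:{B,C}
  cell(2,2) c: {T0}  orig:{}
  cell(0,1) cb: {S}
  cell(1,2) bc: {A}
  cell(0,2) cbc: {S}

Original NTs in T[0,2] deriving "cbc": ["S"]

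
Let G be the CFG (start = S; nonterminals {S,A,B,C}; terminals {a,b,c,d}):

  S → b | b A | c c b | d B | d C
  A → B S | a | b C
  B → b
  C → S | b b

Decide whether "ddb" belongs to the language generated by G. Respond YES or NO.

CNF form of G:
  S -> T0 A | T1 X4 | T2 B | T2 C | b
  A -> B S | T0 C | a
  B -> b
  C -> T0 A | T0 T0 | T1 X3 | T2 B | T2 C | b
  T0 -> b
  T1 -> c
  T2 -> d
  X3 -> T1 T0
  X4 -> T1 T0

CYK table (by increasing span):
  [0..0]={T2}  "d"  orig:{}
  [1..1]={T2}  "d"  orig:{}
  [2..2]={B,C,S,T0}  "b"  orig:{B,C,S}
  [0..1]=∅  "dd"
  [1..2]={C,S}  "db"
  [0..2]={C,S}  "ddb"

S ∈ T[0,2] ⇒ YES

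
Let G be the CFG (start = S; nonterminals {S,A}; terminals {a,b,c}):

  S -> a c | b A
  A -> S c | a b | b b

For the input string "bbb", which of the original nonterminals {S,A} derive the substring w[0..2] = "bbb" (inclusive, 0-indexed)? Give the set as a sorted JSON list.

CNF form of G:
  S -> T1 T0 | T2 A
  A -> S T0 | T1 T2 | T2 T2
  T0 -> c
  T1 -> a
  T2 -> b

CYK table (by increasing span), restricted to cells inside w[0..2]:
  cell(0,0) b: {T2}  orig:{}
  cell(1,1) b: {T2}  orig:{}
  cell(2,2) b: {T2}  orig:{}
  cell(0,1) bb: {A}
  cell(1,2) bb: {A}
  cell(0,2) bbb: {S}

Original NTs in T[0,2] deriving "bbb": ["S"]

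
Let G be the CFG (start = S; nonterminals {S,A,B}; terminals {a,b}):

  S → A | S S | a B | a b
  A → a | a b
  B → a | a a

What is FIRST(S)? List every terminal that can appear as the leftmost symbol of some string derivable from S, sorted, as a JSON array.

Compute FIRST by fixpoint:
round 1:
  A via A→a: +{a}
  B via B→a: +{a}
  S via S→A: +{a}
  FIRST[S]={a}  FIRST[A]={a}  FIRST[B]={a}
round 2: (stable)
  FIRST[S]={a}  FIRST[A]={a}  FIRST[B]={a}

FIRST(S) = ["a"]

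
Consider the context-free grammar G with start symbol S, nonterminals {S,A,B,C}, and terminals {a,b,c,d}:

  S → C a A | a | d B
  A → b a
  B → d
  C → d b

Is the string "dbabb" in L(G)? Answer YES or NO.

Convert to CNF:
  S -> C X3 | T2 B | a
  A -> T0 T1
  B -> d
  C -> T2 T0
  T0 -> b
  T1 -> a
  T2 -> d
  X3 -> T1 A

CYK fill:
  cell(0,0) d: {B,T2}  orig:{B}
  cell(1,1) b: {T0}  orig:{}
  cell(2,2) a: {S,T1}  orig:{S}
  cell(3,3) b: {T0}  orig:{}
  cell(4,4) b: {T0}  orig:{}
  cell(0,1) db: {C}
  cell(1,2) ba: {A}
  cell(2,3) ab: ∅
  cell(3,4) bb: ∅
  cell(0,2) dba: ∅
  cell(1,3) bab: ∅
  cell(2,4) abb: ∅
  cell(0,3) dbab: ∅
  cell(1,4) babb: ∅
  cell(0,4) dbabb: ∅

S ∉ T[0,4] ⇒ NO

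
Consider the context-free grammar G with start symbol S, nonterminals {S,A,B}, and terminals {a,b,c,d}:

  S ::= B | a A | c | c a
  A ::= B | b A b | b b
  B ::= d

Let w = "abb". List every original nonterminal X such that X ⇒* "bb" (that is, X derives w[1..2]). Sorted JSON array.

Convert to CNF:
  S -> T1 A | T2 T1 | c | d
  A -> T0 T0 | T0 X3 | d
  B -> d
  T0 -> b
  T1 -> a
  T2 -> c
  X3 -> A T0

Fill CYK table bottom-up, restricted to cells inside w[1..2]:
  cell(1,1) b: {T0}  orig:{}
  cell(2,2) b: {T0}  orig:{}
  cell(1,2) bb: {A}

Original NTs in T[1,2] deriving "bb": ["A"]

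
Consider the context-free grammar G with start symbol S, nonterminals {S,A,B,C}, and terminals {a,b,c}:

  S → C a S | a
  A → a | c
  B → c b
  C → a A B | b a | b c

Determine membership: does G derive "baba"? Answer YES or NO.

Convert to CNF:
  S -> C X4 | a
  A -> a | c
  B -> T0 T1
  C -> T1 T0 | T1 T2 | T2 X3
  T0 -> c
  T1 -> b
  T2 -> a
  X3 -> A B
  X4 -> T2 S

CYK table (by increasing span):
  [0..0]={T1}  "b"  orig:{}
  [1..1]={A,S,T2}  "a"  orig:{A,S}
  [2..2]={T1}  "b"  orig:{}
  [3..3]={A,S,T2}  "a"  orig:{A,S}
  [0..1]={C}  "ba"
  [1..2]=∅  "ab"
  [2..3]={C}  "ba"
  [0..2]=∅  "bab"
  [1..3]=∅  "aba"
  [0..3]=∅  "baba"

S ∉ T[0,3] ⇒ NO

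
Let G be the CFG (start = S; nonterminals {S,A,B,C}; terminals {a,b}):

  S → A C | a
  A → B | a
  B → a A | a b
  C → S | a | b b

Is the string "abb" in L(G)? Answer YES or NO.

Convert to CNF:
  S -> A C | a
  A -> T0 A | T0 T1 | a
  B -> T0 A | T0 T1
  C -> A C | T1 T1 | a
  T0 -> a
  T1 -> b

CYK table (by increasing span):
  [0..0]={A,C,S,T0}  "a"  orig:{A,C,S}
  [1..1]={T1}  "b"  orig:{}
  [2..2]={T1}  "b"  orig:{}
  [0..1]={A,B}  "ab"
  [1..2]={C}  "bb"
  [0..2]={C,S}  "abb"

S ∈ T[0,2] ⇒ YES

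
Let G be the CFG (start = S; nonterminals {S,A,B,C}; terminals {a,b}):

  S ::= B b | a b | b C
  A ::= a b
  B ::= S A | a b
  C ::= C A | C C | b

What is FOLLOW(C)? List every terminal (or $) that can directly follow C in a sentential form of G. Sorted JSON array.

FIRST sets, iterate to fixpoint:
iter 1:
  A via A→a b: +{a}
  B via B→a b: +{a}
  C via C→b: +{b}
  S via S→B b: +{a}
  S via S→b C: +{b}
  FIRST[S]={a,b}  FIRST[A]={a}  FIRST[B]={a}  FIRST[C]={b}
iter 2:
  B via B→S A: +{b}
  FIRST[S]={a,b}  FIRST[A]={a}  FIRST[B]={a,b}  FIRST[C]={b}
iter 3: (stable)
  FIRST[S]={a,b}  FIRST[A]={a}  FIRST[B]={a,b}  FIRST[C]={b}

FOLLOW iteration:
FOLLOW(S) := {$}
[1]
  B→S A: FOLLOW(S) ⊇ FIRST(A) = {a}; new: +{a}
  C→C A: FOLLOW(C) ⊇ FIRST(A) = {a}; new: +{a}
  C→C A: FOLLOW(A) ⊇ FOLLOW(C) ⊇ {a}; new: +{a}
  C→C C: FOLLOW(C) ⊇ FIRST(C) = {b}; new: +{b}
  S→B b: FOLLOW(B) ⊇ FIRST(b) = {b}; new: +{b}
  S→b C: FOLLOW(C) ⊇ FOLLOW(S) ⊇ {$,a}; new: +{$}
  FOLLOW(S)={$,a}  FOLLOW(A)={a}  FOLLOW(B)={b}  FOLLOW(C)={$,a,b}
[2]
  B→S A: FOLLOW(A) ⊇ FOLLOW(B) ⊇ {b}; new: +{b}
  C→C A: FOLLOW(A) ⊇ FOLLOW(C) ⊇ {$,a,b}; new: +{$}
  FOLLOW(S)={$,a}  FOLLOW(A)={$,a,b}  FOLLOW(B)={b}  FOLLOW(C)={$,a,b}
[3] — fixpoint
  FOLLOW(S)={$,a}  FOLLOW(A)={$,a,b}  FOLLOW(B)={b}  FOLLOW(C)={$,a,b}

FOLLOW(C) = ["$", "a", "b"]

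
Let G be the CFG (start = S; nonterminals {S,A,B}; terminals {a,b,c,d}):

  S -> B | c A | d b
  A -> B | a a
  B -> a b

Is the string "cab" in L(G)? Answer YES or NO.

Convert to CNF:
  S -> T0 T1 | T2 A | T3 T1
  A -> T0 T0 | T0 T1
  B -> T0 T1
  T0 -> a
  T1 -> b
  T2 -> c
  T3 -> d

Fill CYK table bottom-up:
  T[0,0] 'c' = {T2}  orig:{}
  T[1,1] 'a' = {T0}  orig:{}
  T[2,2] 'b' = {T1}  orig:{}
  T[0,1] 'ca' = ∅
  T[1,2] 'ab' = {A,B,S}
  T[0,2] 'cab' = {S}

S ∈ T[0,2] ⇒ YES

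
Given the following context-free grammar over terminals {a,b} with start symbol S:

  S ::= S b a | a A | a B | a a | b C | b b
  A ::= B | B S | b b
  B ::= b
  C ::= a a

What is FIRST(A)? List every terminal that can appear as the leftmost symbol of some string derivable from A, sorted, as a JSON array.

Compute FIRST by fixpoint:
round 1:
  A via A→b b: +{b}
  B via B→b: +{b}
  C via C→a a: +{a}
  S via S→a A: +{a}
  S via S→b C: +{b}
  FIRST[S]={a,b}  FIRST[A]={b}  FIRST[B]={b}  FIRST[C]={a}
round 2: (stable)
  FIRST[S]={a,b}  FIRST[A]={b}  FIRST[B]={b}  FIRST[C]={a}

FIRST(A) = ["b"]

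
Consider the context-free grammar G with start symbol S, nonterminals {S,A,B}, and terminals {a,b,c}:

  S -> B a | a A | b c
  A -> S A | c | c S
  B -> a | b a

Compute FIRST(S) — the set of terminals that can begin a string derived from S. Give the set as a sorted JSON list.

FIRST iteration:
round 1:
  A via A→c: +{c}
  B via B→a: +{a}
  B via B→b a: +{b}
  S via S→B a: +{a,b}
  S: {a,b}  A: {c}  B: {a,b}
round 2:
  A via A→S A: +{a,b}
  S: {a,b}  A: {a,b,c}  B: {a,b}
round 3: (no change)
  S: {a,b}  A: {a,b,c}  B: {a,b}

FIRST(S) = ["a", "b"]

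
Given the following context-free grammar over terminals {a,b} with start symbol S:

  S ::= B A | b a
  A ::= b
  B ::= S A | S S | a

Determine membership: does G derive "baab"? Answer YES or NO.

CNF form of G:
  S -> B A | T0 T1
  A -> b
  B -> S A | S S | a
  T0 -> b
  T1 -> a

CYK fill:
  cell(0,0) b: {A,T0}  orig:{A}
  cell(1,1) a: {B,T1}  orig:{B}
  cell(2,2) a: {B,T1}  orig:{B}
  cell(3,3) b: {A,T0}  orig:{A}
  cell(0,1) ba: {S}
  cell(1,2) aa: ∅
  cell(2,3) ab: {S}
  cell(0,2) baa: ∅
  cell(1,3) aab: ∅
  cell(0,3) baab: {B}

S ∉ T[0,3] ⇒ NO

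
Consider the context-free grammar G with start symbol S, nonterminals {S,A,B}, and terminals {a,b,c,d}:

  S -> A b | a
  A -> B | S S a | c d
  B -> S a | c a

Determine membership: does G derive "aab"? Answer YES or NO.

Convert to CNF:
  S -> A T3 | a
  A -> S T0 | S X4 | T1 T0 | T1 T2
  B -> S T0 | T1 T0
  T0 -> a
  T1 -> c
  T2 -> d
  T3 -> b
  X4 -> S T0

CYK fill:
  cell(0,0) a: {S,T0}  orig:{S}
  cell(1,1) a: {S,T0}  orig:{S}
  cell(2,2) b: {T3}  orig:{}
  cell(0,1) aa: {A,B,X4}  orig:{A,B}
  cell(1,2) ab: ∅
  cell(0,2) aab: {S}

S ∈ T[0,2] ⇒ YES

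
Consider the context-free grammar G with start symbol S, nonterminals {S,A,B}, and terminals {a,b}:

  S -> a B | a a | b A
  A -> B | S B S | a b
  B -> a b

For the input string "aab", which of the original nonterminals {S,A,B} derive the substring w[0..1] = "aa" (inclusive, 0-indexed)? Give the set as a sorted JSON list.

CNF form of G:
  S -> T0 B | T0 T0 | T1 A
  A -> S X2 | T0 T1
  B -> T0 T1
  T0 -> a
  T1 -> b
  X2 -> B S

Fill CYK table bottom-up — only the sub-triangle for w[0..1]:
  [0..0]={T0}  "a"  orig:{}
  [1..1]={T0}  "a"  orig:{}
  [0..1]={S}  "aa"

Original NTs in T[0,1] deriving "aa": ["S"]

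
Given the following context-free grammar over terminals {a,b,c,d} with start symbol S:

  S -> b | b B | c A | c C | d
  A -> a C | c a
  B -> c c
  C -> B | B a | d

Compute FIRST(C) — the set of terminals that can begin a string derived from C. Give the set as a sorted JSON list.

Compute FIRST by fixpoint:
round 1:
  A via A→a C: +{a}
  A via A→c a: +{c}
  B via B→c c: +{c}
  C via C→B: +{c}
  C via C→d: +{d}
  S via S→b: +{b}
  S via S→c A: +{c}
  S via S→d: +{d}
  FIRST[S]={b,c,d}  FIRST[A]={a,c}  FIRST[B]={c}  FIRST[C]={c,d}
round 2: (stable)
  FIRST[S]={b,c,d}  FIRST[A]={a,c}  FIRST[B]={c}  FIRST[C]={c,d}

FIRST(C) = ["c", "d"]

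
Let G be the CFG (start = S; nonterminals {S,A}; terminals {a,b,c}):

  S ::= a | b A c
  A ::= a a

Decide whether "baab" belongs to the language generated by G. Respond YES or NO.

Convert to CNF:
  S -> T1 X3 | a
  A -> T0 T0
  T0 -> a
  T1 -> b
  T2 -> c
  X3 -> A T2

CYK fill:
  [0..0]={T1}  "b"  orig:{}
  [1..1]={S,T0}  "a"  orig:{S}
  [2..2]={S,T0}  "a"  orig:{S}
  [3..3]={T1}  "b"  orig:{}
  [0..1]=∅  "ba"
  [1..2]={A}  "aa"
  [2..3]=∅  "ab"
  [0..2]=∅  "baa"
  [1..3]=∅  "aab"
  [0..3]=∅  "baab"

S ∉ T[0,3] ⇒ NO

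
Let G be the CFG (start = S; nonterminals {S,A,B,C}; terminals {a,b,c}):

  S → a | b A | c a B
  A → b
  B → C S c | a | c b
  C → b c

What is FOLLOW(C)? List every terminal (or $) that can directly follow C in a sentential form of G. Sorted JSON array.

Compute FIRST by fixpoint:
pass 1:
  A via A→b: +{b}
  B via B→a: +{a}
  B via B→c b: +{c}
  C via C→b c: +{b}
  S via S→a: +{a}
  S via S→b A: +{b}
  S via S→c a B: +{c}
  S: {a,b,c}  A: {b}  B: {a,c}  C: {b}
pass 2:
  B via B→C S c: +{b}
  S: {a,b,c}  A: {b}  B: {a,b,c}  C: {b}
pass 3: done
  S: {a,b,c}  A: {b}  B: {a,b,c}  C: {b}

FOLLOW iteration:
seed FOLLOW(S) with $
pass 1:
  B→C S c: FOLLOW(C) ⊇ FIRST(S) = {a,b,c}; new: +{a,b,c}
  B→C S c: FOLLOW(S) ⊇ FIRST(c) = {c}; new: +{c}
  S→b A: FOLLOW(A) ⊇ FOLLOW(S) ⊇ {$,c}; new: +{$,c}
  S→c a B: FOLLOW(B) ⊇ FOLLOW(S) ⊇ {$,c}; new: +{$,c}
  FOLLOW[S]={$,c}  FOLLOW[A]={$,c}  FOLLOW[B]={$,c}  FOLLOW[C]={a,b,c}
pass 2: (stable)
  FOLLOW[S]={$,c}  FOLLOW[A]={$,c}  FOLLOW[B]={$,c}  FOLLOW[C]={a,b,c}

FOLLOW(C) = ["a", "b", "c"]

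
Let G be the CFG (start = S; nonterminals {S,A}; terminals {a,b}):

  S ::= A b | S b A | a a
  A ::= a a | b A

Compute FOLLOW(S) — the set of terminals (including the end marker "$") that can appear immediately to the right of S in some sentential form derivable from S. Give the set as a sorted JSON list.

Compute FIRST by fixpoint:
iter 1:
  A via A→a a: +{a}
  A via A→b A: +{b}
  S via S→A b: +{a,b}
  FIRST[S]={a,b}  FIRST[A]={a,b}
iter 2: (no change)
  FIRST[S]={a,b}  FIRST[A]={a,b}

FOLLOW iteration:
seed FOLLOW(S) with $
iter 1:
  S→A b: FOLLOW(A) ⊇ FIRST(b) = {b}; new: +{b}
  S→S b A: FOLLOW(S) ⊇ FIRST(b) = {b}; new: +{b}
  S→S b A: FOLLOW(A) ⊇ FOLLOW(S) ⊇ {$,b}; new: +{$}
  FOLLOW(S)={$,b}  FOLLOW(A)={$,b}
iter 2: done
  FOLLOW(S)={$,b}  FOLLOW(A)={$,b}

FOLLOW(S) = ["$", "b"]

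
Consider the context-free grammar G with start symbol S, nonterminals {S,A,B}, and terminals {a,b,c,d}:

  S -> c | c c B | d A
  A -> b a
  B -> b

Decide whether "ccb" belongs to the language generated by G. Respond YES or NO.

Convert to CNF:
  S -> T2 X4 | T3 A | c
  A -> T0 T1
  B -> b
  T0 -> b
  T1 -> a
  T2 -> c
  T3 -> d
  X4 -> T2 B

Fill CYK table bottom-up:
  [0..0]={S,T2}  "c"  orig:{S}
  [1..1]={S,T2}  "c"  orig:{S}
  [2..2]={B,T0}  "b"  orig:{B}
  [0..1]=∅  "cc"
  [1..2]={X4}  "cb"  orig:{}
  [0..2]={S}  "ccb"

S ∈ T[0,2] ⇒ YES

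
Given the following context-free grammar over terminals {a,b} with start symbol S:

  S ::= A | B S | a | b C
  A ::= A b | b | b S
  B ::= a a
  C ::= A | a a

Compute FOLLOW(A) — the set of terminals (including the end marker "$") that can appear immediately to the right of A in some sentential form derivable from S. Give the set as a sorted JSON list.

FIRST sets, iterate to fixpoint:
pass 1:
  A via A→b: +{b}
  B via B→a a: +{a}
  C via C→A: +{b}
  C via C→a a: +{a}
  S via S→A: +{b}
  S via S→B S: +{a}
  S: {a,b}  A: {b}  B: {a}  C: {a,b}
pass 2: done
  S: {a,b}  A: {b}  B: {a}  C: {a,b}

Compute FOLLOW by fixpoint:
initialize: $ ∈ FOLLOW(S)
[1]
  A→A b: FOLLOW(A) ⊇ FIRST(b) = {b}; new: +{b}
  A→b S: FOLLOW(S) ⊇ FOLLOW(A) ⊇ {b}; new: +{b}
  S→A: FOLLOW(A) ⊇ FOLLOW(S) ⊇ {$,b}; new: +{$}
  S→B S: FOLLOW(B) ⊇ FIRST(S) = {a,b}; new: +{a,b}
  S→b C: FOLLOW(C) ⊇ FOLLOW(S) ⊇ {$,b}; new: +{$,b}
  S: {$,b}  A: {$,b}  B: {a,b}  C: {$,b}
[2] (no change)
  S: {$,b}  A: {$,b}  B: {a,b}  C: {$,b}

FOLLOW(A) = ["$", "b"]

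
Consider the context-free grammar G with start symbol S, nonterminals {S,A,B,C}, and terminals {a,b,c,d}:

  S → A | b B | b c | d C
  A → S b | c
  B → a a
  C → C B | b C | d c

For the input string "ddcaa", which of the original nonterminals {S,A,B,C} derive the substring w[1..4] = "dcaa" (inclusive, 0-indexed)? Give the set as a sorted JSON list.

CNF form of G:
  S -> S T0 | T0 B | T0 T3 | T2 C | c
  A -> S T0 | c
  B -> T1 T1
  C -> C B | T0 C | T2 T3
  T0 -> b
  T1 -> a
  T2 -> d
  T3 -> c

CYK fill — only the sub-triangle for w[1..4]:
  cell(1,1) d: {T2}  orig:{}
  cell(2,2) c: {A,S,T3}  orig:{A,S}
  cell(3,3) a: {T1}  orig:{}
  cell(4,4) a: {T1}  orig:{}
  cell(1,2) dc: {C}
  cell(2,3) ca: ∅
  cell(3,4) aa: {B}
  cell(1,3) dca: ∅
  cell(2,4) caa: ∅
  cell(1,4) dcaa: {C}

Original NTs in T[1,4] deriving "dcaa": ["C"]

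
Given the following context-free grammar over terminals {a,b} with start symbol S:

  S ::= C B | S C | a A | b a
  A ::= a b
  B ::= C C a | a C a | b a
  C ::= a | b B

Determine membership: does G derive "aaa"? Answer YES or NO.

CNF form of G:
  S -> C B | S C | T0 A | T1 T0
  A -> T0 T1
  B -> C X2 | T0 X3 | T1 T0
  C -> T1 B | a
  T0 -> a
  T1 -> b
  X2 -> C T0
  X3 -> C T0

Fill CYK table bottom-up:
  T[0,0] 'a' = {C,T0}  orig:{C}
  T[1,1] 'a' = {C,T0}  orig:{C}
  T[2,2] 'a' = {C,T0}  orig:{C}
  T[0,1] 'aa' = {X2,X3}  orig:{}
  T[1,2] 'aa' = {X2,X3}  orig:{}
  T[0,2] 'aaa' = {B}

S ∉ T[0,2] ⇒ NO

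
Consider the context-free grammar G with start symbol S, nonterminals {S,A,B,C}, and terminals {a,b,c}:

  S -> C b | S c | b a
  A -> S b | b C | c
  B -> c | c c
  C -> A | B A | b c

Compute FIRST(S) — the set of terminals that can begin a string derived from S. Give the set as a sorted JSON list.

FIRST iteration:
[1]
  A via A→b C: +{b}
  A via A→c: +{c}
  B via B→c: +{c}
  C via C→A: +{b,c}
  S via S→C b: +{b,c}
  FIRST(S)={b,c}  FIRST(A)={b,c}  FIRST(B)={c}  FIRST(C)={b,c}
[2] done
  FIRST(S)={b,c}  FIRST(A)={b,c}  FIRST(B)={c}  FIRST(C)={b,c}

FIRST(S) = ["b", "c"]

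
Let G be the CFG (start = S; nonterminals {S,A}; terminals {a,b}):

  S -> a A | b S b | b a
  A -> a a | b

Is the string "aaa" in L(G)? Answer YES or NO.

Convert to CNF:
  S -> T0 A | T1 T0 | T1 X2
  A -> T0 T0 | b
  T0 -> a
  T1 -> b
  X2 -> S T1

Fill CYK table bottom-up:
  T[0,0] 'a' = {T0}  orig:{}
  T[1,1] 'a' = {T0}  orig:{}
  T[2,2] 'a' = {T0}  orig:{}
  T[0,1] 'aa' = {A}
  T[1,2] 'aa' = {A}
  T[0,2] 'aaa' = {S}

S ∈ T[0,2] ⇒ YES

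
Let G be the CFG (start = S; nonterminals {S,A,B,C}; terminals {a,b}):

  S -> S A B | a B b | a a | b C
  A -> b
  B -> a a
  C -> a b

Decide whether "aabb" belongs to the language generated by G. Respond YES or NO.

CNF form of G:
  S -> S X2 | T0 T0 | T0 X3 | T1 C
  A -> b
  B -> T0 T0
  C -> T0 T1
  T0 -> a
  T1 -> b
  X2 -> A B
  X3 -> B T1

CYK table (by increasing span):
  T[0,0] 'a' = {T0}  orig:{}
  T[1,1] 'a' = {T0}  orig:{}
  T[2,2] 'b' = {A,T1}  orig:{A}
  T[3,3] 'b' = {A,T1}  orig:{A}
  T[0,1] 'aa' = {B,S}
  T[1,2] 'ab' = {C}
  T[2,3] 'bb' = ∅
  T[0,2] 'aab' = {X3}  orig:{}
  T[1,3] 'abb' = ∅
  T[0,3] 'aabb' = ∅

S ∉ T[0,3] ⇒ NO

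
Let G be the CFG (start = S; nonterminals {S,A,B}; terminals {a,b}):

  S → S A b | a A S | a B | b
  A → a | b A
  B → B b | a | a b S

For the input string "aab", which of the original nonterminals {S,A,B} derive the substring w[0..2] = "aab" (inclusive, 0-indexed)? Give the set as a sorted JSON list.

Convert to CNF:
  S -> S X3 | T1 B | T1 X4 | b
  A -> T0 A | a
  B -> B T0 | T1 X2 | a
  T0 -> b
  T1 -> a
  X2 -> T0 S
  X3 -> A T0
  X4 -> A S

Fill CYK table bottom-up, restricted to cells inside w[0..2]:
  cell(0,0) a: {A,B,T1}  orig:{A,B}
  cell(1,1) a: {A,B,T1}  orig:{A,B}
  cell(2,2) b: {S,T0}  orig:{S}
  cell(0,1) aa: {S}
  cell(1,2) ab: {B,X3,X4}  orig:{B}
  cell(0,2) aab: {S}

Original NTs in T[0,2] deriving "aab": ["S"]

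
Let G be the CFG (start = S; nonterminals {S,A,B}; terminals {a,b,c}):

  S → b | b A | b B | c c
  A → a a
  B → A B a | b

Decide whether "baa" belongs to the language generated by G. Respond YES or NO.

Convert to CNF:
  S -> T1 A | T1 B | T2 T2 | b
  A -> T0 T0
  B -> A X3 | b
  T0 -> a
  T1 -> b
  T2 -> c
  X3 -> B T0

CYK table (by increasing span):
  [0..0]={B,S,T1}  "b"  orig:{B,S}
  [1..1]={T0}  "a"  orig:{}
  [2..2]={T0}  "a"  orig:{}
  [0..1]={X3}  "ba"  orig:{}
  [1..2]={A}  "aa"
  [0..2]={S}  "baa"

S ∈ T[0,2] ⇒ YES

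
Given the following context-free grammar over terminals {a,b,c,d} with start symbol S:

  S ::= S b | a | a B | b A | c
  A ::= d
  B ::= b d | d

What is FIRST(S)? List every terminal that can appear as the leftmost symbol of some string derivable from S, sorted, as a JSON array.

Compute FIRST by fixpoint:
[1]
  A via A→d: +{d}
  B via B→b d: +{b}
  B via B→d: +{d}
  S via S→a: +{a}
  S via S→b A: +{b}
  S via S→c: +{c}
  FIRST[S]={a,b,c}  FIRST[A]={d}  FIRST[B]={b,d}
[2] (no change)
  FIRST[S]={a,b,c}  FIRST[A]={d}  FIRST[B]={b,d}

FIRST(S) = ["a", "b", "c"]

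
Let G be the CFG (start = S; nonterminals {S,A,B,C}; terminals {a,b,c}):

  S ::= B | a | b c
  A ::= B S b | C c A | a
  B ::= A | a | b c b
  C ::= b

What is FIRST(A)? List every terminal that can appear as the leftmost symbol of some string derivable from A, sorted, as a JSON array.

Compute FIRST by fixpoint:
[1]
  A via A→a: +{a}
  B via B→A: +{a}
  B via B→b c b: +{b}
  C via C→b: +{b}
  S via S→B: +{a,b}
  FIRST(S)={a,b}  FIRST(A)={a}  FIRST(B)={a,b}  FIRST(C)={b}
[2]
  A via A→B S b: +{b}
  FIRST(S)={a,b}  FIRST(A)={a,b}  FIRST(B)={a,b}  FIRST(C)={b}
[3] — fixpoint
  FIRST(S)={a,b}  FIRST(A)={a,b}  FIRST(B)={a,b}  FIRST(C)={b}

FIRST(A) = ["a", "b"]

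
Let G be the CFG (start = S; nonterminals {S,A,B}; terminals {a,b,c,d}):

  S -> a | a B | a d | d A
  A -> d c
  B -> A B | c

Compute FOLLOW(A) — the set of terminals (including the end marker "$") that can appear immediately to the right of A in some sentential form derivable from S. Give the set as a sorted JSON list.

FIRST sets, iterate to fixpoint:
pass 1:
  A via A→d c: +{d}
  B via B→A B: +{d}
  B via B→c: +{c}
  S via S→a: +{a}
  S via S→d A: +{d}
  FIRST(S)={a,d}  FIRST(A)={d}  FIRST(B)={c,d}
pass 2: — fixpoint
  FIRST(S)={a,d}  FIRST(A)={d}  FIRST(B)={c,d}

FOLLOW iteration:
FOLLOW(S) := {$}
round 1:
  B→A B: FOLLOW(A) ⊇ FIRST(B) = {c,d}; new: +{c,d}
  S→a B: FOLLOW(B) ⊇ FOLLOW(S) ⊇ {$}; new: +{$}
  S→d A: FOLLOW(A) ⊇ FOLLOW(S) ⊇ {$}; new: +{$}
  FOLLOW[S]={$}  FOLLOW[A]={$,c,d}  FOLLOW[B]={$}
round 2: (stable)
  FOLLOW[S]={$}  FOLLOW[A]={$,c,d}  FOLLOW[B]={$}

FOLLOW(A) = ["$", "c", "d"]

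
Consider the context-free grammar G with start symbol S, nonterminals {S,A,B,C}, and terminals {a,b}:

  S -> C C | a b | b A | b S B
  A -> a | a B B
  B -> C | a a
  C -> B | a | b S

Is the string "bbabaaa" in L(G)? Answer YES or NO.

CNF form of G:
  S -> C C | T0 T1 | T1 A | T1 X3
  A -> T0 X2 | a
  B -> T0 T0 | T1 S | a
  C -> T0 T0 | T1 S | a
  T0 -> a
  T1 -> b
  X2 -> B B
  X3 -> S B

CYK fill:
  [0..0]={T1}  "b"  orig:{}
  [1..1]={T1}  "b"  orig:{}
  [2..2]={A,B,C,T0}  "a"  orig:{A,B,C}
  [3..3]={T1}  "b"  orig:{}
  [4..4]={A,B,C,T0}  "a"  orig:{A,B,C}
  [5..5]={A,B,C,T0}  "a"  orig:{A,B,C}
  [6..6]={A,B,C,T0}  "a"  orig:{A,B,C}
  [0..1]=∅  "bb"
  [1..2]={S}  "ba"
  [2..3]={S}  "ab"
  [3..4]={S}  "ba"
  [4..5]={B,C,S,X2}  "aa"  orig:{B,C,S}
  [5..6]={B,C,S,X2}  "aa"  orig:{B,C,S}
  [0..2]={B,C}  "bba"
  [1..3]={B,C}  "bab"
  [2..4]={X3}  "aba"  orig:{}
  [3..5]={B,C,X3}  "baa"  orig:{B,C}
  [4..6]={A,S,X2,X3}  "aaa"  orig:{A,S}
  [0..3]=∅  "bbab"
  [1..4]={S,X2}  "baba"  orig:{S}
  [2..5]={S,X2,X3}  "abaa"  orig:{S}
  [3..6]={B,C,S,X2,X3}  "baaa"  orig:{B,C,S}
  [0..4]={B,C}  "bbaba"
  [1..5]={B,C,S,X2,X3}  "babaa"  orig:{B,C,S}
  [2..6]={A,S,X2,X3}  "abaaa"  orig:{A,S}
  [0..5]={B,C,S,X2}  "bbabaa"  orig:{B,C,S}
  [1..6]={B,C,S,X2,X3}  "babaaa"  orig:{B,C,S}
  [0..6]={B,C,S,X2,X3}  "bbabaaa"  orig:{B,C,S}

S ∈ T[0,6] ⇒ YES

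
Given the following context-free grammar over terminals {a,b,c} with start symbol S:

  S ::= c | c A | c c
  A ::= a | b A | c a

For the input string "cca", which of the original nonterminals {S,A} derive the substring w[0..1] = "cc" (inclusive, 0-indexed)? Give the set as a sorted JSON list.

CNF form of G:
  S -> T1 A | T1 T1 | c
  A -> T0 A | T1 T2 | a
  T0 -> b
  T1 -> c
  T2 -> a

CYK fill — only the sub-triangle for w[0..1]:
  T[0,0] 'c' = {S,T1}  orig:{S}
  T[1,1] 'c' = {S,T1}  orig:{S}
  T[0,1] 'cc' = {S}

Original NTs in T[0,1] deriving "cc": ["S"]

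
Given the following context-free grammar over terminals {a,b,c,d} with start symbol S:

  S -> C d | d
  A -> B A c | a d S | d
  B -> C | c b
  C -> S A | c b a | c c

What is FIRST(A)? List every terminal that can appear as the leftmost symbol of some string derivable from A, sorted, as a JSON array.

FIRST sets, iterate to fixpoint:
[1]
  A via A→a d S: +{a}
  A via A→d: +{d}
  B via B→c b: +{c}
  C via C→c b a: +{c}
  S via S→C d: +{c}
  S via S→d: +{d}
  FIRST(S)={c,d}  FIRST(A)={a,d}  FIRST(B)={c}  FIRST(C)={c}
[2]
  A via A→B A c: +{c}
  C via C→S A: +{d}
  FIRST(S)={c,d}  FIRST(A)={a,c,d}  FIRST(B)={c}  FIRST(C)={c,d}
[3]
  B via B→C: +{d}
  FIRST(S)={c,d}  FIRST(A)={a,c,d}  FIRST(B)={c,d}  FIRST(C)={c,d}
[4] (no change)
  FIRST(S)={c,d}  FIRST(A)={a,c,d}  FIRST(B)={c,d}  FIRST(C)={c,d}

FIRST(A) = ["a", "c", "d"]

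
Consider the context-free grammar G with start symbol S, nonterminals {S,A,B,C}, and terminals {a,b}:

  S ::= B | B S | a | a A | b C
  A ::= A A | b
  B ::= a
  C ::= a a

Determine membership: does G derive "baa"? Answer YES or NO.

CNF form of G:
  S -> B S | T0 A | T1 C | a
  A -> A A | b
  B -> a
  C -> T0 T0
  T0 -> a
  T1 -> b

CYK table (by increasing span):
  T[0,0] 'b' = {A,T1}  orig:{A}
  T[1,1] 'a' = {B,S,T0}  orig:{B,S}
  T[2,2] 'a' = {B,S,T0}  orig:{B,S}
  T[0,1] 'ba' = ∅
  T[1,2] 'aa' = {C,S}
  T[0,2] 'baa' = {S}

S ∈ T[0,2] ⇒ YES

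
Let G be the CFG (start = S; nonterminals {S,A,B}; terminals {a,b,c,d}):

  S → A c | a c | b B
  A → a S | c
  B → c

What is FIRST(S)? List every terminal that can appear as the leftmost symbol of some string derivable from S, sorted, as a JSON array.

FIRST sets, iterate to fixpoint:
iter 1:
  A via A→a S: +{a}
  A via A→c: +{c}
  B via B→c: +{c}
  S via S→A c: +{a,c}
  S via S→b B: +{b}
  FIRST(S)={a,b,c}  FIRST(A)={a,c}  FIRST(B)={c}
iter 2: — fixpoint
  FIRST(S)={a,b,c}  FIRST(A)={a,c}  FIRST(B)={c}

FIRST(S) = ["a", "b", "c"]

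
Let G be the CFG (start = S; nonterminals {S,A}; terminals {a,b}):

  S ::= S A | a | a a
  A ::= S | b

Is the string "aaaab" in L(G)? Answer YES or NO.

CNF form of G:
  S -> S A | T0 T0 | a
  A -> S A | T0 T0 | a | b
  T0 -> a

CYK fill:
  cell(0,0) a: {A,S,T0}  orig:{A,S}
  cell(1,1) a: {A,S,T0}  orig:{A,S}
  cell(2,2) a: {A,S,T0}  orig:{A,S}
  cell(3,3) a: {A,S,T0}  orig:{A,S}
  cell(4,4) b: {A}
  cell(0,1) aa: {A,S}
  cell(1,2) aa: {A,S}
  cell(2,3) aa: {A,S}
  cell(3,4) ab: {A,S}
  cell(0,2) aaa: {A,S}
  cell(1,3) aaa: {A,S}
  cell(2,4) aab: {A,S}
  cell(0,3) aaaa: {A,S}
  cell(1,4) aaab: {A,S}
  cell(0,4) aaaab: {A,S}

S ∈ T[0,4] ⇒ YES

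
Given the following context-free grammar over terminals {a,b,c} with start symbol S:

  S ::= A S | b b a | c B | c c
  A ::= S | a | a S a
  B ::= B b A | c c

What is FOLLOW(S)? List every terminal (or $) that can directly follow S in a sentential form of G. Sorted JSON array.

FIRST iteration:
[1]
  A via A→a: +{a}
  B via B→c c: +{c}
  S via S→A S: +{a}
  S via S→b b a: +{b}
  S via S→c B: +{c}
  S: {a,b,c}  A: {a}  B: {c}
[2]
  A via A→S: +{b,c}
  S: {a,b,c}  A: {a,b,c}  B: {c}
[3] done
  S: {a,b,c}  A: {a,b,c}  B: {c}

FOLLOW iteration:
initialize: $ ∈ FOLLOW(S)
pass 1:
  A→a S a: FOLLOW(S) ⊇ FIRST(a) = {a}; new: +{a}
  B→B b A: FOLLOW(B) ⊇ FIRST(b) = {b}; new: +{b}
  B→B b A: FOLLOW(A) ⊇ FOLLOW(B) ⊇ {b}; new: +{b}
  S→A S: FOLLOW(A) ⊇ FIRST(S) = {a,b,c}; new: +{a,c}
  S→c B: FOLLOW(B) ⊇ FOLLOW(S) ⊇ {$,a}; new: +{$,a}
  FOLLOW[S]={$,a}  FOLLOW[A]={a,b,c}  FOLLOW[B]={$,a,b}
pass 2:
  A→S: FOLLOW(S) ⊇ FOLLOW(A) ⊇ {a,b,c}; new: +{b,c}
  B→B b A: FOLLOW(A) ⊇ FOLLOW(B) ⊇ {$,a,b}; new: +{$}
  S→c B: FOLLOW(B) ⊇ FOLLOW(S) ⊇ {$,a,b,c}; new: +{c}
  FOLLOW[S]={$,a,b,c}  FOLLOW[A]={$,a,b,c}  FOLLOW[B]={$,a,b,c}
pass 3: (stable)
  FOLLOW[S]={$,a,b,c}  FOLLOW[A]={$,a,b,c}  FOLLOW[B]={$,a,b,c}

FOLLOW(S) = ["$", "a", "b", "c"]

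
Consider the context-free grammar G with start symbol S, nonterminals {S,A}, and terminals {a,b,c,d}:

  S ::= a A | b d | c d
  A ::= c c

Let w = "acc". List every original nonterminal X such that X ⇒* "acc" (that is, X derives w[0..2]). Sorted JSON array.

Convert to CNF:
  S -> T0 T3 | T1 A | T2 T3
  A -> T0 T0
  T0 -> c
  T1 -> a
  T2 -> b
  T3 -> d

Fill CYK table bottom-up (cells [i..j] with 0 ≤ i ≤ j ≤ 2 only):
  [0..0]={T1}  "a"  orig:{}
  [1..1]={T0}  "c"  orig:{}
  [2..2]={T0}  "c"  orig:{}
  [0..1]=∅  "ac"
  [1..2]={A}  "cc"
  [0..2]={S}  "acc"

Original NTs in T[0,2] deriving "acc": ["S"]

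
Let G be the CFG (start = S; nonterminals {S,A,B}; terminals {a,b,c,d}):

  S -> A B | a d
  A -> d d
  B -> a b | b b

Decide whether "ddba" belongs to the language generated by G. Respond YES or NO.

CNF form of G:
  S -> A B | T1 T0
  A -> T0 T0
  B -> T1 T2 | T2 T2
  T0 -> d
  T1 -> a
  T2 -> b

CYK fill:
  cell(0,0) d: {T0}  orig:{}
  cell(1,1) d: {T0}  orig:{}
  cell(2,2) b: {T2}  orig:{}
  cell(3,3) a: {T1}  orig:{}
  cell(0,1) dd: {A}
  cell(1,2) db: ∅
  cell(2,3) ba: ∅
  cell(0,2) ddb: ∅
  cell(1,3) dba: ∅
  cell(0,3) ddba: ∅

S ∉ T[0,3] ⇒ NO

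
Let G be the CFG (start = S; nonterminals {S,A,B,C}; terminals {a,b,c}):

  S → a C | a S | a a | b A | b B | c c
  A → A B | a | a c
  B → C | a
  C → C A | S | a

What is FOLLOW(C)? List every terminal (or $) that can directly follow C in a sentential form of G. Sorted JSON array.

FIRST sets, iterate to fixpoint:
iter 1:
  A via A→a: +{a}
  B via B→a: +{a}
  C via C→a: +{a}
  S via S→a C: +{a}
  S via S→b A: +{b}
  S via S→c c: +{c}
  S: {a,b,c}  A: {a}  B: {a}  C: {a}
iter 2:
  C via C→S: +{b,c}
  S: {a,b,c}  A: {a}  B: {a}  C: {a,b,c}
iter 3:
  B via B→C: +{b,c}
  S: {a,b,c}  A: {a}  B: {a,b,c}  C: {a,b,c}
iter 4: — fixpoint
  S: {a,b,c}  A: {a}  B: {a,b,c}  C: {a,b,c}

FOLLOW sets:
initialize: $ ∈ FOLLOW(S)
[1]
  A→A B: FOLLOW(A) ⊇ FIRST(B) = {a,b,c}; new: +{a,b,c}
  A→A B: FOLLOW(B) ⊇ FOLLOW(A) ⊇ {a,b,c}; new: +{a,b,c}
  B→C: FOLLOW(C) ⊇ FOLLOW(B) ⊇ {a,b,c}; new: +{a,b,c}
  C→S: FOLLOW(S) ⊇ FOLLOW(C) ⊇ {a,b,c}; new: +{a,b,c}
  S→a C: FOLLOW(C) ⊇ FOLLOW(S) ⊇ {$,a,b,c}; new: +{$}
  S→b A: FOLLOW(A) ⊇ FOLLOW(S) ⊇ {$,a,b,c}; new: +{$}
  S→b B: FOLLOW(B) ⊇ FOLLOW(S) ⊇ {$,a,b,c}; new: +{$}
  FOLLOW[S]={$,a,b,c}  FOLLOW[A]={$,a,b,c}  FOLLOW[B]={$,a,b,c}  FOLLOW[C]={$,a,b,c}
[2] — fixpoint
  FOLLOW[S]={$,a,b,c}  FOLLOW[A]={$,a,b,c}  FOLLOW[B]={$,a,b,c}  FOLLOW[C]={$,a,b,c}

FOLLOW(C) = ["$", "a", "b", "c"]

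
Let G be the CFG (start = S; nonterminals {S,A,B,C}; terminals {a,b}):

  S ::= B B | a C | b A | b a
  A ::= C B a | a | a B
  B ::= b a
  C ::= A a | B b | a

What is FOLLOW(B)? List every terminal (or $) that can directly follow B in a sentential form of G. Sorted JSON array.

FIRST sets, iterate to fixpoint:
round 1:
  A via A→a: +{a}
  B via B→b a: +{b}
  C via C→A a: +{a}
  C via C→B b: +{b}
  S via S→B B: +{b}
  S via S→a C: +{a}
  FIRST[S]={a,b}  FIRST[A]={a}  FIRST[B]={b}  FIRST[C]={a,b}
round 2:
  A via A→C B a: +{b}
  FIRST[S]={a,b}  FIRST[A]={a,b}  FIRST[B]={b}  FIRST[C]={a,b}
round 3: done
  FIRST[S]={a,b}  FIRST[A]={a,b}  FIRST[B]={b}  FIRST[C]={a,b}

FOLLOW sets:
seed FOLLOW(S) with $
[1]
  A→C B a: FOLLOW(C) ⊇ FIRST(B) = {b}; new: +{b}
  A→C B a: FOLLOW(B) ⊇ FIRST(a) = {a}; new: +{a}
  C→A a: FOLLOW(A) ⊇ FIRST(a) = {a}; new: +{a}
  C→B b: FOLLOW(B) ⊇ FIRST(b) = {b}; new: +{b}
  S→B B: FOLLOW(B) ⊇ FOLLOW(S) ⊇ {$}; new: +{$}
  S→a C: FOLLOW(C) ⊇ FOLLOW(S) ⊇ {$}; new: +{$}
  S→b A: FOLLOW(A) ⊇ FOLLOW(S) ⊇ {$}; new: +{$}
  FOLLOW(S)={$}  FOLLOW(A)={$,a}  FOLLOW(B)={$,a,b}  FOLLOW(C)={$,b}
[2] — fixpoint
  FOLLOW(S)={$}  FOLLOW(A)={$,a}  FOLLOW(B)={$,a,b}  FOLLOW(C)={$,b}

FOLLOW(B) = ["$", "a", "b"]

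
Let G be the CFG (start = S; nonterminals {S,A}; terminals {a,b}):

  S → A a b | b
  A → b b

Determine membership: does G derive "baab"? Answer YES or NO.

CNF form of G:
  S -> A X2 | b
  A -> T0 T0
  T0 -> b
  T1 -> a
  X2 -> T1 T0

CYK table (by increasing span):
  cell(0,0) b: {S,T0}  orig:{S}
  cell(1,1) a: {T1}  orig:{}
  cell(2,2) a: {T1}  orig:{}
  cell(3,3) b: {S,T0}  orig:{S}
  cell(0,1) ba: ∅
  cell(1,2) aa: ∅
  cell(2,3) ab: {X2}  orig:{}
  cell(0,2) baa: ∅
  cell(1,3) aab: ∅
  cell(0,3) baab: ∅

S ∉ T[0,3] ⇒ NO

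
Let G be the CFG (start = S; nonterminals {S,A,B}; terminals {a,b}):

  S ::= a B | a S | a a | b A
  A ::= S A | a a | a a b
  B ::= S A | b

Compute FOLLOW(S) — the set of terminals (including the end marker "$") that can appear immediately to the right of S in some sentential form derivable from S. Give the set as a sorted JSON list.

FIRST sets, iterate to fixpoint:
iter 1:
  A via A→a a: +{a}
  B via B→b: +{b}
  S via S→a B: +{a}
  S via S→b A: +{b}
  S: {a,b}  A: {a}  B: {b}
iter 2:
  A via A→S A: +{b}
  B via B→S A: +{a}
  S: {a,b}  A: {a,b}  B: {a,b}
iter 3: done
  S: {a,b}  A: {a,b}  B: {a,b}

FOLLOW sets:
seed FOLLOW(S) with $
iter 1:
  A→S A: FOLLOW(S) ⊇ FIRST(A) = {a,b}; new: +{a,b}
  S→a B: FOLLOW(B) ⊇ FOLLOW(S) ⊇ {$,a,b}; new: +{$,a,b}
  S→b A: FOLLOW(A) ⊇ FOLLOW(S) ⊇ {$,a,b}; new: +{$,a,b}
  S: {$,a,b}  A: {$,a,b}  B: {$,a,b}
iter 2: (no change)
  S: {$,a,b}  A: {$,a,b}  B: {$,a,b}

FOLLOW(S) = ["$", "a", "b"]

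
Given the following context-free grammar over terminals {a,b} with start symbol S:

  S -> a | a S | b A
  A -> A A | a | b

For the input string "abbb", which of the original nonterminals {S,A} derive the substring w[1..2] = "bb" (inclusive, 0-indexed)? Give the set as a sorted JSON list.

CNF form of G:
  S -> T0 S | T1 A | a
  A -> A A | a | b
  T0 -> a
  T1 -> b

Fill CYK table bottom-up, restricted to cells inside w[1..2]:
  cell(1,1) b: {A,T1}  orig:{A}
  cell(2,2) b: {A,T1}  orig:{A}
  cell(1,2) bb: {A,S}

Original NTs in T[1,2] deriving "bb": ["A", "S"]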